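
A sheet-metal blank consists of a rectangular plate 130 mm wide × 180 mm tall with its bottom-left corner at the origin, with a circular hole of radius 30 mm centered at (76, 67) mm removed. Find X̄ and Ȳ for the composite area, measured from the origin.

Part | A | x̄ᵢ | ȳᵢ | A·x̄ᵢ | A·ȳᵢ
plate | 23400.00 | 65.00 | 90.00 | 1521000.00 | 2106000.00
hole | -2827.43 | 76.00 | 67.00 | -214884.94 | -189438.04
Σ | 20572.57 |  |  | 1306115.06 | 1916561.96
X̄ = 1306115.06 / 20572.57 = 63.49 mm
Ȳ = 1916561.96 / 20572.57 = 93.16 mm

X̄ = 63.49 mm, Ȳ = 93.16 mm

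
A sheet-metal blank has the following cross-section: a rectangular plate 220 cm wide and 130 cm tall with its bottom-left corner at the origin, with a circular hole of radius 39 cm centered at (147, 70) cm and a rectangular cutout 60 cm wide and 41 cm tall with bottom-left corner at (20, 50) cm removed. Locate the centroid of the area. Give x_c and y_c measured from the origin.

plate: A = 220 × 130 = 28600.00, centroid at (110.00, 65.00).
hole 1: A = −π·39² = -4778.36, centroid at (147.00, 70.00).
hole 2: A = −(60 × 41) = -2460.00, centroid at (50.00, 70.50).
ΣA = 21361.64 cm², ΣAx_c = 2320580.72 cm³, ΣAy_c = 1351084.63 cm³.
x_c = 2320580.72/21361.64 = 108.63 cm; y_c = 1351084.63/21361.64 = 63.25 cm.

x_c = 108.63 cm, y_c = 63.25 cm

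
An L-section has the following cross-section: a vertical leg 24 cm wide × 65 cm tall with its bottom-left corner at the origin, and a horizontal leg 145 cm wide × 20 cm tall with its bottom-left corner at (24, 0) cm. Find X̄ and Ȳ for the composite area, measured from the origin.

vertical leg: A = 24 × 65 = 1560.00, centroid at (12.00, 32.50).
horizontal leg: A = 145 × 20 = 2900.00, centroid at (96.50, 10.00).
ΣA = 4460.00 cm²
ΣAX̄ = (1560.00)(12.00) + (2900.00)(96.50) = 298570.00 cm³
ΣAȲ = (1560.00)(32.50) + (2900.00)(10.00) = 79700.00 cm³
X̄ = 298570.00 / 4460.00 = 66.94 cm
Ȳ = 79700.00 / 4460.00 = 17.87 cm

X̄ = 66.94 cm, Ȳ = 17.87 cm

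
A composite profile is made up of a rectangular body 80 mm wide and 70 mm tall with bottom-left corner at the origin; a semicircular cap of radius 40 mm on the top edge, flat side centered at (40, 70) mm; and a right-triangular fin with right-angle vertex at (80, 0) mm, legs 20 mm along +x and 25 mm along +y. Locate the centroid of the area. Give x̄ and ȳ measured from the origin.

x̄ = 41.39 mm, ȳ = 49.82 mm

rectangular body: A = 80 × 70 = 5600.00, centroid at (40.00, 35.00).
semicircular top: A = ½π·40² = 2513.27, centroid at (40.00, 86.98).
triangular fin: A = ½·20·25 = 250.00, centroid at (86.67, 8.33).
ΣA = 8363.27 mm²
ΣAx̄ = (5600.00)(40.00) + (2513.27)(40.00) + (250.00)(86.67) = 346197.63 mm³
ΣAȳ = (5600.00)(35.00) + (2513.27)(86.98) + (250.00)(8.33) = 416679.19 mm³
x̄ = 346197.63 / 8363.27 = 41.39 mm
ȳ = 416679.19 / 8363.27 = 49.82 mm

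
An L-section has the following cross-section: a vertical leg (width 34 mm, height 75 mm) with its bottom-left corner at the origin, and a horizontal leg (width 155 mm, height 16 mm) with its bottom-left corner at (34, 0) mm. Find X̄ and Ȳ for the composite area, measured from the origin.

vertical leg: A = 34 × 75 = 2550.00, centroid at (17.00, 37.50).
horizontal leg: A = 155 × 16 = 2480.00, centroid at (111.50, 8.00).
ΣA = 5030.00 mm²
ΣAX̄ = (2550.00)(17.00) + (2480.00)(111.50) = 319870.00 mm³
ΣAȲ = (2550.00)(37.50) + (2480.00)(8.00) = 115465.00 mm³
X̄ = 319870.00 / 5030.00 = 63.59 mm
Ȳ = 115465.00 / 5030.00 = 22.96 mm

X̄ = 63.59 mm, Ȳ = 22.96 mm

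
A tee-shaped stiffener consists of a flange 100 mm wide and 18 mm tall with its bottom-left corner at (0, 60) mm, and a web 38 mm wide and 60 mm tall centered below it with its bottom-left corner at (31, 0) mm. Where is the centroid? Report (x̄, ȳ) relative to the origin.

web: A = 38 × 60 = 2280.00, centroid at (50.00, 30.00).
flange: A = 100 × 18 = 1800.00, centroid at (50.00, 69.00).
ΣA = 4080.00 mm²
ΣAx̄ = (2280.00)(50.00) + (1800.00)(50.00) = 204000.00 mm³
ΣAȳ = (2280.00)(30.00) + (1800.00)(69.00) = 192600.00 mm³
x̄ = 204000.00 / 4080.00 = 50.00 mm
ȳ = 192600.00 / 4080.00 = 47.21 mm

x̄ = 50.00 mm, ȳ = 47.21 mm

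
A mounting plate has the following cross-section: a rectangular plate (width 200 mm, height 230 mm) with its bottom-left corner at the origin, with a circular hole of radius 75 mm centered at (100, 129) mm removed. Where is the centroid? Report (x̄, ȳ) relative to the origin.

plate: A = 200 × 230 = 46000.00, centroid at (100.00, 115.00).
hole: A = −π·75² = -17671.46, centroid at (100.00, 129.00).
ΣA = 28328.54 mm², ΣAx̄ = 2832854.13 mm³, ΣAȳ = 3010381.83 mm³.
x̄ = 2832854.13/28328.54 = 100.00 mm; ȳ = 3010381.83/28328.54 = 106.27 mm.

x̄ = 100.00 mm, ȳ = 106.27 mm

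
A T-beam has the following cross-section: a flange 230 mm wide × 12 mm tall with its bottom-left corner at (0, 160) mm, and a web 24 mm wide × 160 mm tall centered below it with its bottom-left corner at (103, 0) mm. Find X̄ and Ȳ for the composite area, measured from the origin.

X̄ = 115.00 mm, Ȳ = 115.96 mm

Part | A | x̄ᵢ | ȳᵢ | A·x̄ᵢ | A·ȳᵢ
web | 3840.00 | 115.00 | 80.00 | 441600.00 | 307200.00
flange | 2760.00 | 115.00 | 166.00 | 317400.00 | 458160.00
Σ | 6600.00 |  |  | 759000.00 | 765360.00
X̄ = 759000.00 / 6600.00 = 115.00 mm
Ȳ = 765360.00 / 6600.00 = 115.96 mm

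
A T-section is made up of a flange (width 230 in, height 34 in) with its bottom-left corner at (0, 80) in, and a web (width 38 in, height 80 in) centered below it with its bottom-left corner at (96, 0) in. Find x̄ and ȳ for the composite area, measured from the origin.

x̄ = 115.00 in, ȳ = 81.04 in

web: A = 38 × 80 = 3040.00, centroid at (115.00, 40.00).
flange: A = 230 × 34 = 7820.00, centroid at (115.00, 97.00).
ΣA = 10860.00 in²
ΣAx̄ = (3040.00)(115.00) + (7820.00)(115.00) = 1248900.00 in³
ΣAȳ = (3040.00)(40.00) + (7820.00)(97.00) = 880140.00 in³
x̄ = 1248900.00 / 10860.00 = 115.00 in
ȳ = 880140.00 / 10860.00 = 81.04 in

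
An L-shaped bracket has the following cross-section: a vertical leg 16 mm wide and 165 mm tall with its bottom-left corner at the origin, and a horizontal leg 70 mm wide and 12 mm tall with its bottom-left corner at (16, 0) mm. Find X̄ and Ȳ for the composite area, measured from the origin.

X̄ = 18.38 mm, Ȳ = 64.03 mm

vertical leg: A = 16 × 165 = 2640.00, centroid at (8.00, 82.50).
horizontal leg: A = 70 × 12 = 840.00, centroid at (51.00, 6.00).
ΣA = 3480.00 mm², ΣAX̄ = 63960.00 mm³, ΣAȲ = 222840.00 mm³.
X̄ = 63960.00/3480.00 = 18.38 mm; Ȳ = 222840.00/3480.00 = 64.03 mm.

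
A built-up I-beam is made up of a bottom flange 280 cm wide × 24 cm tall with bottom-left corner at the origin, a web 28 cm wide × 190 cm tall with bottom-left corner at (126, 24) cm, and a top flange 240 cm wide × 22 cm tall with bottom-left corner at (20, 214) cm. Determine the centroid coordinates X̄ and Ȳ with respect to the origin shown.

X̄ = 140.00 cm, Ȳ = 109.80 cm

Part | A | x̄ᵢ | ȳᵢ | A·x̄ᵢ | A·ȳᵢ
bottom flange | 6720.00 | 140.00 | 12.00 | 940800.00 | 80640.00
web | 5320.00 | 140.00 | 119.00 | 744800.00 | 633080.00
top flange | 5280.00 | 140.00 | 225.00 | 739200.00 | 1188000.00
Σ | 17320.00 |  |  | 2424800.00 | 1901720.00
X̄ = 2424800.00 / 17320.00 = 140.00 cm
Ȳ = 1901720.00 / 17320.00 = 109.80 cm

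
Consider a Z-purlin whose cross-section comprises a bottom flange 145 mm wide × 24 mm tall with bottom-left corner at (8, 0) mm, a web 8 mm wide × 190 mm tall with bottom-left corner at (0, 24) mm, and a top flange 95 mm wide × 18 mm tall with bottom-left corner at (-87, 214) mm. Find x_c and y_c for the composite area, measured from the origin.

Part | A | x̄ᵢ | ȳᵢ | A·x̄ᵢ | A·ȳᵢ
bottom flange | 3480.00 | 80.50 | 12.00 | 280140.00 | 41760.00
web | 1520.00 | 4.00 | 119.00 | 6080.00 | 180880.00
top flange | 1710.00 | -39.50 | 223.00 | -67545.00 | 381330.00
Σ | 6710.00 |  |  | 218675.00 | 603970.00
x_c = 218675.00 / 6710.00 = 32.59 mm
y_c = 603970.00 / 6710.00 = 90.01 mm

x_c = 32.59 mm, y_c = 90.01 mm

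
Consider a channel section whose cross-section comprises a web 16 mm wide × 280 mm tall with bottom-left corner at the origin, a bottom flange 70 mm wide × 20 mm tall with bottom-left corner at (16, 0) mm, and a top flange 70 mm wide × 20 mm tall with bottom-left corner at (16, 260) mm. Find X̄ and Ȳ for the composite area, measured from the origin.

X̄ = 24.54 mm, Ȳ = 140.00 mm

Part | A | x̄ᵢ | ȳᵢ | A·x̄ᵢ | A·ȳᵢ
web | 4480.00 | 8.00 | 140.00 | 35840.00 | 627200.00
bottom flange | 1400.00 | 51.00 | 10.00 | 71400.00 | 14000.00
top flange | 1400.00 | 51.00 | 270.00 | 71400.00 | 378000.00
Σ | 7280.00 |  |  | 178640.00 | 1019200.00
X̄ = 178640.00 / 7280.00 = 24.54 mm
Ȳ = 1019200.00 / 7280.00 = 140.00 mm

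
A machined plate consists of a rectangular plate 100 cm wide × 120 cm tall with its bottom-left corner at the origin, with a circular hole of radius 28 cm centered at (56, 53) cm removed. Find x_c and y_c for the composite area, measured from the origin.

x_c = 48.45 cm, y_c = 61.81 cm

Part | A | x̄ᵢ | ȳᵢ | A·x̄ᵢ | A·ȳᵢ
plate | 12000.00 | 50.00 | 60.00 | 600000.00 | 720000.00
hole | -2463.01 | 56.00 | 53.00 | -137928.48 | -130539.46
Σ | 9536.99 |  |  | 462071.52 | 589460.54
x_c = 462071.52 / 9536.99 = 48.45 cm
y_c = 589460.54 / 9536.99 = 61.81 cm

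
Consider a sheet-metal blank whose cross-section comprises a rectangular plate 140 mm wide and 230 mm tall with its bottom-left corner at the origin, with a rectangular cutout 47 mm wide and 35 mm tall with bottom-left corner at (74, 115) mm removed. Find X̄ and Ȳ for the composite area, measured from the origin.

X̄ = 68.52 mm, Ȳ = 114.06 mm

plate: A = 140 × 230 = 32200.00, centroid at (70.00, 115.00).
hole: A = −(47 × 35) = -1645.00, centroid at (97.50, 132.50).
ΣA = 30555.00 mm²
ΣAX̄ = (32200.00)(70.00) + (-1645.00)(97.50) = 2093612.50 mm³
ΣAȲ = (32200.00)(115.00) + (-1645.00)(132.50) = 3485037.50 mm³
X̄ = 2093612.50 / 30555.00 = 68.52 mm
Ȳ = 3485037.50 / 30555.00 = 114.06 mm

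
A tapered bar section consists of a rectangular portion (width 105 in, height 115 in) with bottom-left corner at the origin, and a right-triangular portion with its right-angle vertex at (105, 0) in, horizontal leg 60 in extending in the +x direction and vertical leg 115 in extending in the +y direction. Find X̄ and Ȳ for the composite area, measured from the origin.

X̄ = 68.61 in, Ȳ = 53.24 in

rectangular portion: A = 105 × 115 = 12075.00, centroid at (52.50, 57.50).
triangular portion: A = ½·60·115 = 3450.00, centroid at (125.00, 38.33).
ΣA = 15525.00 in², ΣAX̄ = 1065187.50 in³, ΣAȲ = 826562.50 in³.
X̄ = 1065187.50/15525.00 = 68.61 in; Ȳ = 826562.50/15525.00 = 53.24 in.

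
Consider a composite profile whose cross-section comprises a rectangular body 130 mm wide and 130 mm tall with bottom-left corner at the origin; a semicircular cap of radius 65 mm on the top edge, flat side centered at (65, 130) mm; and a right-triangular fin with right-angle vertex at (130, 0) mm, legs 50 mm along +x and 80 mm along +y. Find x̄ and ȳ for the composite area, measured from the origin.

Part | A | x̄ᵢ | ȳᵢ | A·x̄ᵢ | A·ȳᵢ
rectangular body | 16900.00 | 65.00 | 65.00 | 1098500.00 | 1098500.00
semicircular top | 6636.61 | 65.00 | 157.59 | 431379.94 | 1045843.22
triangular fin | 2000.00 | 146.67 | 26.67 | 293333.33 | 53333.33
Σ | 25536.61 |  |  | 1823213.27 | 2197676.55
x̄ = 1823213.27 / 25536.61 = 71.40 mm
ȳ = 2197676.55 / 25536.61 = 86.06 mm

x̄ = 71.40 mm, ȳ = 86.06 mm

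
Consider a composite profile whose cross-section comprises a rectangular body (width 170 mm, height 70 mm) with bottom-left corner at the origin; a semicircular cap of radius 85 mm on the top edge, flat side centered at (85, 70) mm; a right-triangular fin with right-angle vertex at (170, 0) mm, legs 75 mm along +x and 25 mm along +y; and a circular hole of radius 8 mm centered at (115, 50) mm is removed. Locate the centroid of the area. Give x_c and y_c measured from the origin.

x_c = 89.05 mm, y_c = 67.46 mm

Part | A | x̄ᵢ | ȳᵢ | A·x̄ᵢ | A·ȳᵢ
rectangular body | 11900.00 | 85.00 | 35.00 | 1011500.00 | 416500.00
semicircular top | 11349.00 | 85.00 | 106.08 | 964665.29 | 1203846.91
triangular fin | 937.50 | 195.00 | 8.33 | 182812.50 | 7812.50
hole | -201.06 | 115.00 | 50.00 | -23122.12 | -10053.10
Σ | 23985.44 |  |  | 2135855.67 | 1618106.31
x_c = 2135855.67 / 23985.44 = 89.05 mm
y_c = 1618106.31 / 23985.44 = 67.46 mm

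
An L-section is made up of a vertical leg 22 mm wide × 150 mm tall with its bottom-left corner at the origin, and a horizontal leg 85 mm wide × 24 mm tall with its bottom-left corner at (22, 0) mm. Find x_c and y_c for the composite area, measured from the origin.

x_c = 31.44 mm, y_c = 50.93 mm

Part | A | x̄ᵢ | ȳᵢ | A·x̄ᵢ | A·ȳᵢ
vertical leg | 3300.00 | 11.00 | 75.00 | 36300.00 | 247500.00
horizontal leg | 2040.00 | 64.50 | 12.00 | 131580.00 | 24480.00
Σ | 5340.00 |  |  | 167880.00 | 271980.00
x_c = 167880.00 / 5340.00 = 31.44 mm
y_c = 271980.00 / 5340.00 = 50.93 mm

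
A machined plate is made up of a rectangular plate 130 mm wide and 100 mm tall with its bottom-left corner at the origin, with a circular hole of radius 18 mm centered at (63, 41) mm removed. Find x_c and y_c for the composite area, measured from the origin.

plate: A = 130 × 100 = 13000.00, centroid at (65.00, 50.00).
hole: A = −π·18² = -1017.88, centroid at (63.00, 41.00).
ΣA = 11982.12 mm²
ΣAx_c = (13000.00)(65.00) + (-1017.88)(63.00) = 780873.81 mm³
ΣAy_c = (13000.00)(50.00) + (-1017.88)(41.00) = 608267.08 mm³
x_c = 780873.81 / 11982.12 = 65.17 mm
y_c = 608267.08 / 11982.12 = 50.76 mm

x_c = 65.17 mm, y_c = 50.76 mm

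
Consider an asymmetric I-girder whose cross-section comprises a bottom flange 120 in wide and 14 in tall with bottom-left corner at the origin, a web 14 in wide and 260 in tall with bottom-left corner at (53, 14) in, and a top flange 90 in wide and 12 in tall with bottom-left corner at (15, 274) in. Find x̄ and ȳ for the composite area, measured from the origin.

bottom flange: A = 120 × 14 = 1680.00, centroid at (60.00, 7.00).
web: A = 14 × 260 = 3640.00, centroid at (60.00, 144.00).
top flange: A = 90 × 12 = 1080.00, centroid at (60.00, 280.00).
ΣA = 6400.00 in², ΣAx̄ = 384000.00 in³, ΣAȳ = 838320.00 in³.
x̄ = 384000.00/6400.00 = 60.00 in; ȳ = 838320.00/6400.00 = 130.99 in.

x̄ = 60.00 in, ȳ = 130.99 in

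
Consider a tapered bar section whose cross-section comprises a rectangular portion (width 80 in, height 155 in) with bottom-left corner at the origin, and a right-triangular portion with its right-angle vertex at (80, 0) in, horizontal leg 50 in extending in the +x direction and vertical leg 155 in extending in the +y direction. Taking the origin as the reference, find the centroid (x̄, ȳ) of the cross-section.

x̄ = 53.49 in, ȳ = 71.35 in

rectangular portion: A = 80 × 155 = 12400.00, centroid at (40.00, 77.50).
triangular portion: A = ½·50·155 = 3875.00, centroid at (96.67, 51.67).
ΣA = 16275.00 in²
ΣAx̄ = (12400.00)(40.00) + (3875.00)(96.67) = 870583.33 in³
ΣAȳ = (12400.00)(77.50) + (3875.00)(51.67) = 1161208.33 in³
x̄ = 870583.33 / 16275.00 = 53.49 in
ȳ = 1161208.33 / 16275.00 = 71.35 in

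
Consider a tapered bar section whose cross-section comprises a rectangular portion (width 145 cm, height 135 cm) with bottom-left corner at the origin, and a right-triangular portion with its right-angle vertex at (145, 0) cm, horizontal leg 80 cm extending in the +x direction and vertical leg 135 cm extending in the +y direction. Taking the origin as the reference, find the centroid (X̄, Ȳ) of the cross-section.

X̄ = 93.94 cm, Ȳ = 62.64 cm

Part | A | x̄ᵢ | ȳᵢ | A·x̄ᵢ | A·ȳᵢ
rectangular portion | 19575.00 | 72.50 | 67.50 | 1419187.50 | 1321312.50
triangular portion | 5400.00 | 171.67 | 45.00 | 927000.00 | 243000.00
Σ | 24975.00 |  |  | 2346187.50 | 1564312.50
X̄ = 2346187.50 / 24975.00 = 93.94 cm
Ȳ = 1564312.50 / 24975.00 = 62.64 cm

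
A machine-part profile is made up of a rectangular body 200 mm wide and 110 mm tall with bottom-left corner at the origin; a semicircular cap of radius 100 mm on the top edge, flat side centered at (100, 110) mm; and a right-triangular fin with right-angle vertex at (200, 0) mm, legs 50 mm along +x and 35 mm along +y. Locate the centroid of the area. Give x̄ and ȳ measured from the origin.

x̄ = 102.65 mm, ȳ = 93.69 mm

Part | A | x̄ᵢ | ȳᵢ | A·x̄ᵢ | A·ȳᵢ
rectangular body | 22000.00 | 100.00 | 55.00 | 2200000.00 | 1210000.00
semicircular top | 15707.96 | 100.00 | 152.44 | 1570796.33 | 2394542.63
triangular fin | 875.00 | 216.67 | 11.67 | 189583.33 | 10208.33
Σ | 38582.96 |  |  | 3960379.66 | 3614750.96
x̄ = 3960379.66 / 38582.96 = 102.65 mm
ȳ = 3614750.96 / 38582.96 = 93.69 mm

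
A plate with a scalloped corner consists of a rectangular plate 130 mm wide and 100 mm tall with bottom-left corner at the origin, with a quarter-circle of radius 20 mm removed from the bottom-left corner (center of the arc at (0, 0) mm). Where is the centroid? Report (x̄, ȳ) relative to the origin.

x̄ = 66.40 mm, ȳ = 51.03 mm

plate: A = 130 × 100 = 13000.00, centroid at (65.00, 50.00).
removed quarter-circle: A = −¼π·20² = -314.16, centroid at (8.49, 8.49).
ΣA = 12685.84 mm²
ΣAx̄ = (13000.00)(65.00) + (-314.16)(8.49) = 842333.33 mm³
ΣAȳ = (13000.00)(50.00) + (-314.16)(8.49) = 647333.33 mm³
x̄ = 842333.33 / 12685.84 = 66.40 mm
ȳ = 647333.33 / 12685.84 = 51.03 mm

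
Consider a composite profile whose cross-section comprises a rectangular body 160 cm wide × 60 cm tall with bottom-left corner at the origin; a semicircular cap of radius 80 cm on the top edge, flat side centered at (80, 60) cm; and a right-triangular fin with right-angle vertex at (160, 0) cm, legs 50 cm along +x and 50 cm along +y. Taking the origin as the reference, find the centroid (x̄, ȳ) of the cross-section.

rectangular body: A = 160 × 60 = 9600.00, centroid at (80.00, 30.00).
semicircular top: A = ½π·80² = 10053.10, centroid at (80.00, 93.95).
triangular fin: A = ½·50·50 = 1250.00, centroid at (176.67, 16.67).
ΣA = 20903.10 cm², ΣAx̄ = 1793081.05 cm³, ΣAȳ = 1253352.46 cm³.
x̄ = 1793081.05/20903.10 = 85.78 cm; ȳ = 1253352.46/20903.10 = 59.96 cm.

x̄ = 85.78 cm, ȳ = 59.96 cm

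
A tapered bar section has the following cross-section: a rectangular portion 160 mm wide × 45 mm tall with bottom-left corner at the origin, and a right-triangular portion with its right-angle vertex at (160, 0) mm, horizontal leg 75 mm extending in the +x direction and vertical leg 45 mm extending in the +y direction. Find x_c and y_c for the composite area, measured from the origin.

x_c = 99.94 mm, y_c = 21.08 mm

rectangular portion: A = 160 × 45 = 7200.00, centroid at (80.00, 22.50).
triangular portion: A = ½·75·45 = 1687.50, centroid at (185.00, 15.00).
ΣA = 8887.50 mm²
ΣAx_c = (7200.00)(80.00) + (1687.50)(185.00) = 888187.50 mm³
ΣAy_c = (7200.00)(22.50) + (1687.50)(15.00) = 187312.50 mm³
x_c = 888187.50 / 8887.50 = 99.94 mm
y_c = 187312.50 / 8887.50 = 21.08 mm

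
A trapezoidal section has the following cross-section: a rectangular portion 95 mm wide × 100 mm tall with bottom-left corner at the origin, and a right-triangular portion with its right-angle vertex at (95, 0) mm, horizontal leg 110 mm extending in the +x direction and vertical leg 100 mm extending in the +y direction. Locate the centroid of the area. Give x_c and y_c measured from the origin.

rectangular portion: A = 95 × 100 = 9500.00, centroid at (47.50, 50.00).
triangular portion: A = ½·110·100 = 5500.00, centroid at (131.67, 33.33).
ΣA = 15000.00 mm²
ΣAx_c = (9500.00)(47.50) + (5500.00)(131.67) = 1175416.67 mm³
ΣAy_c = (9500.00)(50.00) + (5500.00)(33.33) = 658333.33 mm³
x_c = 1175416.67 / 15000.00 = 78.36 mm
y_c = 658333.33 / 15000.00 = 43.89 mm

x_c = 78.36 mm, y_c = 43.89 mm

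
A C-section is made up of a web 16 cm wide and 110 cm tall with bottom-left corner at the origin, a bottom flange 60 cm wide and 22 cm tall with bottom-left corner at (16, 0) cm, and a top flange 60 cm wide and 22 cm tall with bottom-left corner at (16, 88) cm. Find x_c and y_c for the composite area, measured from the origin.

x_c = 30.80 cm, y_c = 55.00 cm

web: A = 16 × 110 = 1760.00, centroid at (8.00, 55.00).
bottom flange: A = 60 × 22 = 1320.00, centroid at (46.00, 11.00).
top flange: A = 60 × 22 = 1320.00, centroid at (46.00, 99.00).
ΣA = 4400.00 cm²
ΣAx_c = (1760.00)(8.00) + (1320.00)(46.00) + (1320.00)(46.00) = 135520.00 cm³
ΣAy_c = (1760.00)(55.00) + (1320.00)(11.00) + (1320.00)(99.00) = 242000.00 cm³
x_c = 135520.00 / 4400.00 = 30.80 cm
y_c = 242000.00 / 4400.00 = 55.00 cm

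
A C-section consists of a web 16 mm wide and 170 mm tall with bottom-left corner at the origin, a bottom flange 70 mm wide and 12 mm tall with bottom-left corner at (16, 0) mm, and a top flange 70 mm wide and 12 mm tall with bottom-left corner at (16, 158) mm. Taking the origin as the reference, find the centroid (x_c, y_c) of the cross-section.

web: A = 16 × 170 = 2720.00, centroid at (8.00, 85.00).
bottom flange: A = 70 × 12 = 840.00, centroid at (51.00, 6.00).
top flange: A = 70 × 12 = 840.00, centroid at (51.00, 164.00).
ΣA = 4400.00 mm²
ΣAx_c = (2720.00)(8.00) + (840.00)(51.00) + (840.00)(51.00) = 107440.00 mm³
ΣAy_c = (2720.00)(85.00) + (840.00)(6.00) + (840.00)(164.00) = 374000.00 mm³
x_c = 107440.00 / 4400.00 = 24.42 mm
y_c = 374000.00 / 4400.00 = 85.00 mm

x_c = 24.42 mm, y_c = 85.00 mm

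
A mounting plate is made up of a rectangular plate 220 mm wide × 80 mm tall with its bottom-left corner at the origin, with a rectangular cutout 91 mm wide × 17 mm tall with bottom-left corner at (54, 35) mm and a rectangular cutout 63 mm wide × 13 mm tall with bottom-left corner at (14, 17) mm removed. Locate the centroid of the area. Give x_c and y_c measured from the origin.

plate: A = 220 × 80 = 17600.00, centroid at (110.00, 40.00).
hole 1: A = −(91 × 17) = -1547.00, centroid at (99.50, 43.50).
hole 2: A = −(63 × 13) = -819.00, centroid at (45.50, 23.50).
ΣA = 15234.00 mm², ΣAx_c = 1744809.00 mm³, ΣAy_c = 617459.00 mm³.
x_c = 1744809.00/15234.00 = 114.53 mm; y_c = 617459.00/15234.00 = 40.53 mm.

x_c = 114.53 mm, y_c = 40.53 mm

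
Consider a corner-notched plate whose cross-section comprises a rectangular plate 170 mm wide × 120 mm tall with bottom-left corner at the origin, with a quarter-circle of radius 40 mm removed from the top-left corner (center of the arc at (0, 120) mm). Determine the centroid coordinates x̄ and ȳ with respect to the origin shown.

x̄ = 89.47 mm, ȳ = 57.18 mm

plate: A = 170 × 120 = 20400.00, centroid at (85.00, 60.00).
removed quarter-circle: A = −¼π·40² = -1256.64, centroid at (16.98, 103.02).
ΣA = 19143.36 mm²
ΣAx̄ = (20400.00)(85.00) + (-1256.64)(16.98) = 1712666.67 mm³
ΣAȳ = (20400.00)(60.00) + (-1256.64)(103.02) = 1094536.89 mm³
x̄ = 1712666.67 / 19143.36 = 89.47 mm
ȳ = 1094536.89 / 19143.36 = 57.18 mm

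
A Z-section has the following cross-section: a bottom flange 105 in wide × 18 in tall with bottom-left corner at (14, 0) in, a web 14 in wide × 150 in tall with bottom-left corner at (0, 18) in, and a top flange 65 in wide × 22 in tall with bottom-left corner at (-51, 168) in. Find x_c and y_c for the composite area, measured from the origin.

x_c = 21.02 in, y_c = 86.40 in

bottom flange: A = 105 × 18 = 1890.00, centroid at (66.50, 9.00).
web: A = 14 × 150 = 2100.00, centroid at (7.00, 93.00).
top flange: A = 65 × 22 = 1430.00, centroid at (-18.50, 179.00).
ΣA = 5420.00 in²
ΣAx_c = (1890.00)(66.50) + (2100.00)(7.00) + (1430.00)(-18.50) = 113930.00 in³
ΣAy_c = (1890.00)(9.00) + (2100.00)(93.00) + (1430.00)(179.00) = 468280.00 in³
x_c = 113930.00 / 5420.00 = 21.02 in
y_c = 468280.00 / 5420.00 = 86.40 in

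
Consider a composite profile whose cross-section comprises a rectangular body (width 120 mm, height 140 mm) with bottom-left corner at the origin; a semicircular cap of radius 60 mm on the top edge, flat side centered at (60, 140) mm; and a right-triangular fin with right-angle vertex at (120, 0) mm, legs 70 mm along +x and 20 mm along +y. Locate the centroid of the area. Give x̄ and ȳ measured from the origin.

rectangular body: A = 120 × 140 = 16800.00, centroid at (60.00, 70.00).
semicircular top: A = ½π·60² = 5654.87, centroid at (60.00, 165.46).
triangular fin: A = ½·70·20 = 700.00, centroid at (143.33, 6.67).
ΣA = 23154.87 mm², ΣAx̄ = 1447625.34 mm³, ΣAȳ = 2116348.02 mm³.
x̄ = 1447625.34/23154.87 = 62.52 mm; ȳ = 2116348.02/23154.87 = 91.40 mm.

x̄ = 62.52 mm, ȳ = 91.40 mm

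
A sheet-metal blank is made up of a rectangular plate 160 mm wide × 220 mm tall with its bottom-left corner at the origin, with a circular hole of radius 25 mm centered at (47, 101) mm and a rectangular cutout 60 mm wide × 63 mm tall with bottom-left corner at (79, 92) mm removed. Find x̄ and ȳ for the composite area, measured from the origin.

x̄ = 78.48 mm, ȳ = 108.87 mm

plate: A = 160 × 220 = 35200.00, centroid at (80.00, 110.00).
hole 1: A = −π·25² = -1963.50, centroid at (47.00, 101.00).
hole 2: A = −(60 × 63) = -3780.00, centroid at (109.00, 123.50).
ΣA = 29456.50 mm²
ΣAx̄ = (35200.00)(80.00) + (-1963.50)(47.00) + (-3780.00)(109.00) = 2311695.72 mm³
ΣAȳ = (35200.00)(110.00) + (-1963.50)(101.00) + (-3780.00)(123.50) = 3206856.96 mm³
x̄ = 2311695.72 / 29456.50 = 78.48 mm
ȳ = 3206856.96 / 29456.50 = 108.87 mm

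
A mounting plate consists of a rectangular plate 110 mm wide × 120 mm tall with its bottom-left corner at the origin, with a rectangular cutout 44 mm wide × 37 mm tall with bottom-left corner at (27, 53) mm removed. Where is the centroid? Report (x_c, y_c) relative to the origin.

plate: A = 110 × 120 = 13200.00, centroid at (55.00, 60.00).
hole: A = −(44 × 37) = -1628.00, centroid at (49.00, 71.50).
ΣA = 11572.00 mm²
ΣAx_c = (13200.00)(55.00) + (-1628.00)(49.00) = 646228.00 mm³
ΣAy_c = (13200.00)(60.00) + (-1628.00)(71.50) = 675598.00 mm³
x_c = 646228.00 / 11572.00 = 55.84 mm
y_c = 675598.00 / 11572.00 = 58.38 mm

x_c = 55.84 mm, y_c = 58.38 mm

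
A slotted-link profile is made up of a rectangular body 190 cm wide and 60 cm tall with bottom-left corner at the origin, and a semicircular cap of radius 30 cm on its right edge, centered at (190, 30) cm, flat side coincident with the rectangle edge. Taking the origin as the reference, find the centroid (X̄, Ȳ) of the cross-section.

rectangular body: A = 190 × 60 = 11400.00, centroid at (95.00, 30.00).
semicircular end: A = ½π·30² = 1413.72, centroid at (202.73, 30.00).
ΣA = 12813.72 cm², ΣAX̄ = 1369606.17 cm³, ΣAȲ = 384411.50 cm³.
X̄ = 1369606.17/12813.72 = 106.89 cm; Ȳ = 384411.50/12813.72 = 30.00 cm.

X̄ = 106.89 cm, Ȳ = 30.00 cm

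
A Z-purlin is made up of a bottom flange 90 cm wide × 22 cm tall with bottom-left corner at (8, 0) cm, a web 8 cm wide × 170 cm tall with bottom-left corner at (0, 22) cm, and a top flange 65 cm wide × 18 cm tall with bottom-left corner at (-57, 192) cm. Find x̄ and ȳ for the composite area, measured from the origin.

x̄ = 18.12 cm, ȳ = 89.24 cm

bottom flange: A = 90 × 22 = 1980.00, centroid at (53.00, 11.00).
web: A = 8 × 170 = 1360.00, centroid at (4.00, 107.00).
top flange: A = 65 × 18 = 1170.00, centroid at (-24.50, 201.00).
ΣA = 4510.00 cm²
ΣAx̄ = (1980.00)(53.00) + (1360.00)(4.00) + (1170.00)(-24.50) = 81715.00 cm³
ΣAȳ = (1980.00)(11.00) + (1360.00)(107.00) + (1170.00)(201.00) = 402470.00 cm³
x̄ = 81715.00 / 4510.00 = 18.12 cm
ȳ = 402470.00 / 4510.00 = 89.24 cm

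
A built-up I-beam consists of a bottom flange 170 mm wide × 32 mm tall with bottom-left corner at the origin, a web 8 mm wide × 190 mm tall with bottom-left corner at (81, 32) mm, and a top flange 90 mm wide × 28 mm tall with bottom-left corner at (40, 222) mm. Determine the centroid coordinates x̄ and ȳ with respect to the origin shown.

x̄ = 85.00 mm, ȳ = 92.28 mm

bottom flange: A = 170 × 32 = 5440.00, centroid at (85.00, 16.00).
web: A = 8 × 190 = 1520.00, centroid at (85.00, 127.00).
top flange: A = 90 × 28 = 2520.00, centroid at (85.00, 236.00).
ΣA = 9480.00 mm², ΣAx̄ = 805800.00 mm³, ΣAȳ = 874800.00 mm³.
x̄ = 805800.00/9480.00 = 85.00 mm; ȳ = 874800.00/9480.00 = 92.28 mm.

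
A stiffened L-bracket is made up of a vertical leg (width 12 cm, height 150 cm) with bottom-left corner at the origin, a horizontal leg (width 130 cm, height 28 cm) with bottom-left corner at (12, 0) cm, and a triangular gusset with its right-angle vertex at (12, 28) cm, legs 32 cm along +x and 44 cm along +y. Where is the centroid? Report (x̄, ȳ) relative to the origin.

vertical leg: A = 12 × 150 = 1800.00, centroid at (6.00, 75.00).
horizontal leg: A = 130 × 28 = 3640.00, centroid at (77.00, 14.00).
gusset: A = ½·32·44 = 704.00, centroid at (22.67, 42.67).
ΣA = 6144.00 cm²
ΣAx̄ = (1800.00)(6.00) + (3640.00)(77.00) + (704.00)(22.67) = 307037.33 cm³
ΣAȳ = (1800.00)(75.00) + (3640.00)(14.00) + (704.00)(42.67) = 215997.33 cm³
x̄ = 307037.33 / 6144.00 = 49.97 cm
ȳ = 215997.33 / 6144.00 = 35.16 cm

x̄ = 49.97 cm, ȳ = 35.16 cm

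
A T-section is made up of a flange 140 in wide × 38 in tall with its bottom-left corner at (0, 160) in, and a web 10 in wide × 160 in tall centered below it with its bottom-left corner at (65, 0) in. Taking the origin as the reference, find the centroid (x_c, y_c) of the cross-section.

x_c = 70.00 in, y_c = 156.11 in

web: A = 10 × 160 = 1600.00, centroid at (70.00, 80.00).
flange: A = 140 × 38 = 5320.00, centroid at (70.00, 179.00).
ΣA = 6920.00 in², ΣAx_c = 484400.00 in³, ΣAy_c = 1080280.00 in³.
x_c = 484400.00/6920.00 = 70.00 in; y_c = 1080280.00/6920.00 = 156.11 in.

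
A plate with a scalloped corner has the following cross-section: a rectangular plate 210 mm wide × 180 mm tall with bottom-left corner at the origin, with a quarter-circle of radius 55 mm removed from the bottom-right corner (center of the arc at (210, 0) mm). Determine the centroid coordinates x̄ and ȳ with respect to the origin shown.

Part | A | x̄ᵢ | ȳᵢ | A·x̄ᵢ | A·ȳᵢ
plate | 37800.00 | 105.00 | 90.00 | 3969000.00 | 3402000.00
removed quarter-circle | -2375.83 | 186.66 | 23.34 | -443465.85 | -55458.33
Σ | 35424.17 |  |  | 3525534.15 | 3346541.67
x̄ = 3525534.15 / 35424.17 = 99.52 mm
ȳ = 3346541.67 / 35424.17 = 94.47 mm

x̄ = 99.52 mm, ȳ = 94.47 mm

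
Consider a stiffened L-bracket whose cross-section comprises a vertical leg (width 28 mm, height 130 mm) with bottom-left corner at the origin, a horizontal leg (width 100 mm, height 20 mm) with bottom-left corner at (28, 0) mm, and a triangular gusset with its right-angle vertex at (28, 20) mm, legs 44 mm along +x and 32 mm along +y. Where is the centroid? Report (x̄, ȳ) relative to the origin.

vertical leg: A = 28 × 130 = 3640.00, centroid at (14.00, 65.00).
horizontal leg: A = 100 × 20 = 2000.00, centroid at (78.00, 10.00).
gusset: A = ½·44·32 = 704.00, centroid at (42.67, 30.67).
ΣA = 6344.00 mm²
ΣAx̄ = (3640.00)(14.00) + (2000.00)(78.00) + (704.00)(42.67) = 236997.33 mm³
ΣAȳ = (3640.00)(65.00) + (2000.00)(10.00) + (704.00)(30.67) = 278189.33 mm³
x̄ = 236997.33 / 6344.00 = 37.36 mm
ȳ = 278189.33 / 6344.00 = 43.85 mm

x̄ = 37.36 mm, ȳ = 43.85 mm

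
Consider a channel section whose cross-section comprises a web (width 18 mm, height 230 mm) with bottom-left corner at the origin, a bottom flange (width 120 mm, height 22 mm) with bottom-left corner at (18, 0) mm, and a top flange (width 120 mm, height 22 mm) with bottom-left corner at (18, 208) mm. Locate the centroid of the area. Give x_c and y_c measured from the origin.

web: A = 18 × 230 = 4140.00, centroid at (9.00, 115.00).
bottom flange: A = 120 × 22 = 2640.00, centroid at (78.00, 11.00).
top flange: A = 120 × 22 = 2640.00, centroid at (78.00, 219.00).
ΣA = 9420.00 mm², ΣAx_c = 449100.00 mm³, ΣAy_c = 1083300.00 mm³.
x_c = 449100.00/9420.00 = 47.68 mm; y_c = 1083300.00/9420.00 = 115.00 mm.

x_c = 47.68 mm, y_c = 115.00 mm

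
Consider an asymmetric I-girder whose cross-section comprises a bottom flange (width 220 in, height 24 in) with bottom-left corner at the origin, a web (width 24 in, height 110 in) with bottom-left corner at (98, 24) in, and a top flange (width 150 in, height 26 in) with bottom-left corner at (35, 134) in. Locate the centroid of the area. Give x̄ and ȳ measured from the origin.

Part | A | x̄ᵢ | ȳᵢ | A·x̄ᵢ | A·ȳᵢ
bottom flange | 5280.00 | 110.00 | 12.00 | 580800.00 | 63360.00
web | 2640.00 | 110.00 | 79.00 | 290400.00 | 208560.00
top flange | 3900.00 | 110.00 | 147.00 | 429000.00 | 573300.00
Σ | 11820.00 |  |  | 1300200.00 | 845220.00
x̄ = 1300200.00 / 11820.00 = 110.00 in
ȳ = 845220.00 / 11820.00 = 71.51 in

x̄ = 110.00 in, ȳ = 71.51 in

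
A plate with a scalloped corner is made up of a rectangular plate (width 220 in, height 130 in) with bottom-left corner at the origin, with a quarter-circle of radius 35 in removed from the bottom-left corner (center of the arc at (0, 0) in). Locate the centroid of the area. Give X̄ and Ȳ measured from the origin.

plate: A = 220 × 130 = 28600.00, centroid at (110.00, 65.00).
removed quarter-circle: A = −¼π·35² = -962.11, centroid at (14.85, 14.85).
ΣA = 27637.89 in²
ΣAX̄ = (28600.00)(110.00) + (-962.11)(14.85) = 3131708.33 in³
ΣAȲ = (28600.00)(65.00) + (-962.11)(14.85) = 1844708.33 in³
X̄ = 3131708.33 / 27637.89 = 113.31 in
Ȳ = 1844708.33 / 27637.89 = 66.75 in

X̄ = 113.31 in, Ȳ = 66.75 in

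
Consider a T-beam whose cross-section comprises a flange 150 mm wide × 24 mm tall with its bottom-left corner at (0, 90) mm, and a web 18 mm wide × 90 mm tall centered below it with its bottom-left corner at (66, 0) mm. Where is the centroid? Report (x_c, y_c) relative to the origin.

x_c = 75.00 mm, y_c = 84.31 mm

Part | A | x̄ᵢ | ȳᵢ | A·x̄ᵢ | A·ȳᵢ
web | 1620.00 | 75.00 | 45.00 | 121500.00 | 72900.00
flange | 3600.00 | 75.00 | 102.00 | 270000.00 | 367200.00
Σ | 5220.00 |  |  | 391500.00 | 440100.00
x_c = 391500.00 / 5220.00 = 75.00 mm
y_c = 440100.00 / 5220.00 = 84.31 mm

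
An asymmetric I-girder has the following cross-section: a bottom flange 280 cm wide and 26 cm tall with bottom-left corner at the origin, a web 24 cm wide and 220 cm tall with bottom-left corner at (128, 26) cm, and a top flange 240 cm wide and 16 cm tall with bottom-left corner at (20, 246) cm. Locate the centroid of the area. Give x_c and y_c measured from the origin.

x_c = 140.00 cm, y_c = 109.03 cm

bottom flange: A = 280 × 26 = 7280.00, centroid at (140.00, 13.00).
web: A = 24 × 220 = 5280.00, centroid at (140.00, 136.00).
top flange: A = 240 × 16 = 3840.00, centroid at (140.00, 254.00).
ΣA = 16400.00 cm², ΣAx_c = 2296000.00 cm³, ΣAy_c = 1788080.00 cm³.
x_c = 2296000.00/16400.00 = 140.00 cm; y_c = 1788080.00/16400.00 = 109.03 cm.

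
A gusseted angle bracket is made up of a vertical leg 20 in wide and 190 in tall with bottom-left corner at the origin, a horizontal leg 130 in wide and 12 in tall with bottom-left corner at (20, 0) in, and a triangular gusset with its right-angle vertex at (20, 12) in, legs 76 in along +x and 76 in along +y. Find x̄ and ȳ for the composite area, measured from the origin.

x̄ = 36.56 in, ȳ = 57.98 in

Part | A | x̄ᵢ | ȳᵢ | A·x̄ᵢ | A·ȳᵢ
vertical leg | 3800.00 | 10.00 | 95.00 | 38000.00 | 361000.00
horizontal leg | 1560.00 | 85.00 | 6.00 | 132600.00 | 9360.00
gusset | 2888.00 | 45.33 | 37.33 | 130922.67 | 107818.67
Σ | 8248.00 |  |  | 301522.67 | 478178.67
x̄ = 301522.67 / 8248.00 = 36.56 in
ȳ = 478178.67 / 8248.00 = 57.98 in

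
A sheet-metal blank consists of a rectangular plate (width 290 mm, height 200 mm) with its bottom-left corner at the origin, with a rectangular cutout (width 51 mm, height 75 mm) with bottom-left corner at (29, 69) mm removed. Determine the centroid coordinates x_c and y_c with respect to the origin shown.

plate: A = 290 × 200 = 58000.00, centroid at (145.00, 100.00).
hole: A = −(51 × 75) = -3825.00, centroid at (54.50, 106.50).
ΣA = 54175.00 mm²
ΣAx_c = (58000.00)(145.00) + (-3825.00)(54.50) = 8201537.50 mm³
ΣAy_c = (58000.00)(100.00) + (-3825.00)(106.50) = 5392637.50 mm³
x_c = 8201537.50 / 54175.00 = 151.39 mm
y_c = 5392637.50 / 54175.00 = 99.54 mm

x_c = 151.39 mm, y_c = 99.54 mm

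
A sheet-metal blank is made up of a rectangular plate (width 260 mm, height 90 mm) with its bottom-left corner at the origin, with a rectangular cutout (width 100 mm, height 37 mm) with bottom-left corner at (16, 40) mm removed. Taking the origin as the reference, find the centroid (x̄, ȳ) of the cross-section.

x̄ = 142.02 mm, ȳ = 42.46 mm

plate: A = 260 × 90 = 23400.00, centroid at (130.00, 45.00).
hole: A = −(100 × 37) = -3700.00, centroid at (66.00, 58.50).
ΣA = 19700.00 mm², ΣAx̄ = 2797800.00 mm³, ΣAȳ = 836550.00 mm³.
x̄ = 2797800.00/19700.00 = 142.02 mm; ȳ = 836550.00/19700.00 = 42.46 mm.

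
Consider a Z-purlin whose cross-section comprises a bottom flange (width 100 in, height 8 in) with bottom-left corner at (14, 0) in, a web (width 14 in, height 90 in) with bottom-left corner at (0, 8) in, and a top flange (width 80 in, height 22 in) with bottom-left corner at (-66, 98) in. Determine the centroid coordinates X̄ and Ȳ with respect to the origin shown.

X̄ = 3.73 in, Ȳ = 68.54 in

Part | A | x̄ᵢ | ȳᵢ | A·x̄ᵢ | A·ȳᵢ
bottom flange | 800.00 | 64.00 | 4.00 | 51200.00 | 3200.00
web | 1260.00 | 7.00 | 53.00 | 8820.00 | 66780.00
top flange | 1760.00 | -26.00 | 109.00 | -45760.00 | 191840.00
Σ | 3820.00 |  |  | 14260.00 | 261820.00
X̄ = 14260.00 / 3820.00 = 3.73 in
Ȳ = 261820.00 / 3820.00 = 68.54 in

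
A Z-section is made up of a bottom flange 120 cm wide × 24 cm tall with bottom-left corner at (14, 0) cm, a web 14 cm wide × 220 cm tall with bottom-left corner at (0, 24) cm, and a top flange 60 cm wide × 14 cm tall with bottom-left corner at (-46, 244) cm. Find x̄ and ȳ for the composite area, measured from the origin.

x̄ = 32.54 cm, ȳ = 96.78 cm

Part | A | x̄ᵢ | ȳᵢ | A·x̄ᵢ | A·ȳᵢ
bottom flange | 2880.00 | 74.00 | 12.00 | 213120.00 | 34560.00
web | 3080.00 | 7.00 | 134.00 | 21560.00 | 412720.00
top flange | 840.00 | -16.00 | 251.00 | -13440.00 | 210840.00
Σ | 6800.00 |  |  | 221240.00 | 658120.00
x̄ = 221240.00 / 6800.00 = 32.54 cm
ȳ = 658120.00 / 6800.00 = 96.78 cm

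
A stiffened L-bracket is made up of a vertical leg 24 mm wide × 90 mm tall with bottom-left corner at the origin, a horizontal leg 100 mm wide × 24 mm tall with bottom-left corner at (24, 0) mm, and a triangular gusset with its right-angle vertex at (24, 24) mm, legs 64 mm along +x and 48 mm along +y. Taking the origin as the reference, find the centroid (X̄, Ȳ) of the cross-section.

vertical leg: A = 24 × 90 = 2160.00, centroid at (12.00, 45.00).
horizontal leg: A = 100 × 24 = 2400.00, centroid at (74.00, 12.00).
gusset: A = ½·64·48 = 1536.00, centroid at (45.33, 40.00).
ΣA = 6096.00 mm², ΣAX̄ = 273152.00 mm³, ΣAȲ = 187440.00 mm³.
X̄ = 273152.00/6096.00 = 44.81 mm; Ȳ = 187440.00/6096.00 = 30.75 mm.

X̄ = 44.81 mm, Ȳ = 30.75 mm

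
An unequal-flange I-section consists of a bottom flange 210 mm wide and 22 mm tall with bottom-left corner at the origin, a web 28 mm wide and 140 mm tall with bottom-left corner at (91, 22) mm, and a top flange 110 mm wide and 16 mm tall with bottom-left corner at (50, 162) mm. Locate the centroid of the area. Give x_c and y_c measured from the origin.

x_c = 105.00 mm, y_c = 69.00 mm

bottom flange: A = 210 × 22 = 4620.00, centroid at (105.00, 11.00).
web: A = 28 × 140 = 3920.00, centroid at (105.00, 92.00).
top flange: A = 110 × 16 = 1760.00, centroid at (105.00, 170.00).
ΣA = 10300.00 mm²
ΣAx_c = (4620.00)(105.00) + (3920.00)(105.00) + (1760.00)(105.00) = 1081500.00 mm³
ΣAy_c = (4620.00)(11.00) + (3920.00)(92.00) + (1760.00)(170.00) = 710660.00 mm³
x_c = 1081500.00 / 10300.00 = 105.00 mm
y_c = 710660.00 / 10300.00 = 69.00 mm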